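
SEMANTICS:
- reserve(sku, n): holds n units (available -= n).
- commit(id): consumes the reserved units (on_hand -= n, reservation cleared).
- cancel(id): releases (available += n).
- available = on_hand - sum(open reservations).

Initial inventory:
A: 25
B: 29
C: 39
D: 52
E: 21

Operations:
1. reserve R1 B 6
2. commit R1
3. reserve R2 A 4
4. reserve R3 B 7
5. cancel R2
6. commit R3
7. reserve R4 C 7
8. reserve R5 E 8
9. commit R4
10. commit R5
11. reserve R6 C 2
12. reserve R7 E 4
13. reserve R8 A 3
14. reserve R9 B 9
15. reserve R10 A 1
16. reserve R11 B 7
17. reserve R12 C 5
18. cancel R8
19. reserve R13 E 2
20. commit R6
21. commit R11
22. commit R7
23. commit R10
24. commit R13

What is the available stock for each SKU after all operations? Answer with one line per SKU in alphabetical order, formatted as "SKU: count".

Step 1: reserve R1 B 6 -> on_hand[A=25 B=29 C=39 D=52 E=21] avail[A=25 B=23 C=39 D=52 E=21] open={R1}
Step 2: commit R1 -> on_hand[A=25 B=23 C=39 D=52 E=21] avail[A=25 B=23 C=39 D=52 E=21] open={}
Step 3: reserve R2 A 4 -> on_hand[A=25 B=23 C=39 D=52 E=21] avail[A=21 B=23 C=39 D=52 E=21] open={R2}
Step 4: reserve R3 B 7 -> on_hand[A=25 B=23 C=39 D=52 E=21] avail[A=21 B=16 C=39 D=52 E=21] open={R2,R3}
Step 5: cancel R2 -> on_hand[A=25 B=23 C=39 D=52 E=21] avail[A=25 B=16 C=39 D=52 E=21] open={R3}
Step 6: commit R3 -> on_hand[A=25 B=16 C=39 D=52 E=21] avail[A=25 B=16 C=39 D=52 E=21] open={}
Step 7: reserve R4 C 7 -> on_hand[A=25 B=16 C=39 D=52 E=21] avail[A=25 B=16 C=32 D=52 E=21] open={R4}
Step 8: reserve R5 E 8 -> on_hand[A=25 B=16 C=39 D=52 E=21] avail[A=25 B=16 C=32 D=52 E=13] open={R4,R5}
Step 9: commit R4 -> on_hand[A=25 B=16 C=32 D=52 E=21] avail[A=25 B=16 C=32 D=52 E=13] open={R5}
Step 10: commit R5 -> on_hand[A=25 B=16 C=32 D=52 E=13] avail[A=25 B=16 C=32 D=52 E=13] open={}
Step 11: reserve R6 C 2 -> on_hand[A=25 B=16 C=32 D=52 E=13] avail[A=25 B=16 C=30 D=52 E=13] open={R6}
Step 12: reserve R7 E 4 -> on_hand[A=25 B=16 C=32 D=52 E=13] avail[A=25 B=16 C=30 D=52 E=9] open={R6,R7}
Step 13: reserve R8 A 3 -> on_hand[A=25 B=16 C=32 D=52 E=13] avail[A=22 B=16 C=30 D=52 E=9] open={R6,R7,R8}
Step 14: reserve R9 B 9 -> on_hand[A=25 B=16 C=32 D=52 E=13] avail[A=22 B=7 C=30 D=52 E=9] open={R6,R7,R8,R9}
Step 15: reserve R10 A 1 -> on_hand[A=25 B=16 C=32 D=52 E=13] avail[A=21 B=7 C=30 D=52 E=9] open={R10,R6,R7,R8,R9}
Step 16: reserve R11 B 7 -> on_hand[A=25 B=16 C=32 D=52 E=13] avail[A=21 B=0 C=30 D=52 E=9] open={R10,R11,R6,R7,R8,R9}
Step 17: reserve R12 C 5 -> on_hand[A=25 B=16 C=32 D=52 E=13] avail[A=21 B=0 C=25 D=52 E=9] open={R10,R11,R12,R6,R7,R8,R9}
Step 18: cancel R8 -> on_hand[A=25 B=16 C=32 D=52 E=13] avail[A=24 B=0 C=25 D=52 E=9] open={R10,R11,R12,R6,R7,R9}
Step 19: reserve R13 E 2 -> on_hand[A=25 B=16 C=32 D=52 E=13] avail[A=24 B=0 C=25 D=52 E=7] open={R10,R11,R12,R13,R6,R7,R9}
Step 20: commit R6 -> on_hand[A=25 B=16 C=30 D=52 E=13] avail[A=24 B=0 C=25 D=52 E=7] open={R10,R11,R12,R13,R7,R9}
Step 21: commit R11 -> on_hand[A=25 B=9 C=30 D=52 E=13] avail[A=24 B=0 C=25 D=52 E=7] open={R10,R12,R13,R7,R9}
Step 22: commit R7 -> on_hand[A=25 B=9 C=30 D=52 E=9] avail[A=24 B=0 C=25 D=52 E=7] open={R10,R12,R13,R9}
Step 23: commit R10 -> on_hand[A=24 B=9 C=30 D=52 E=9] avail[A=24 B=0 C=25 D=52 E=7] open={R12,R13,R9}
Step 24: commit R13 -> on_hand[A=24 B=9 C=30 D=52 E=7] avail[A=24 B=0 C=25 D=52 E=7] open={R12,R9}

Answer: A: 24
B: 0
C: 25
D: 52
E: 7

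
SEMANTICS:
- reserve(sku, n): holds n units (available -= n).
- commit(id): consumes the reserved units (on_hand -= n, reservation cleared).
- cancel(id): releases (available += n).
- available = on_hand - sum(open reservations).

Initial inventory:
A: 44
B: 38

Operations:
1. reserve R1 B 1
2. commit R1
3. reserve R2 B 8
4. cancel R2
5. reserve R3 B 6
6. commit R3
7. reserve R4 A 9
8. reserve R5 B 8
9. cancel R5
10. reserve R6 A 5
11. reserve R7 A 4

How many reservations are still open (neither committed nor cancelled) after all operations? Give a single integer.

Step 1: reserve R1 B 1 -> on_hand[A=44 B=38] avail[A=44 B=37] open={R1}
Step 2: commit R1 -> on_hand[A=44 B=37] avail[A=44 B=37] open={}
Step 3: reserve R2 B 8 -> on_hand[A=44 B=37] avail[A=44 B=29] open={R2}
Step 4: cancel R2 -> on_hand[A=44 B=37] avail[A=44 B=37] open={}
Step 5: reserve R3 B 6 -> on_hand[A=44 B=37] avail[A=44 B=31] open={R3}
Step 6: commit R3 -> on_hand[A=44 B=31] avail[A=44 B=31] open={}
Step 7: reserve R4 A 9 -> on_hand[A=44 B=31] avail[A=35 B=31] open={R4}
Step 8: reserve R5 B 8 -> on_hand[A=44 B=31] avail[A=35 B=23] open={R4,R5}
Step 9: cancel R5 -> on_hand[A=44 B=31] avail[A=35 B=31] open={R4}
Step 10: reserve R6 A 5 -> on_hand[A=44 B=31] avail[A=30 B=31] open={R4,R6}
Step 11: reserve R7 A 4 -> on_hand[A=44 B=31] avail[A=26 B=31] open={R4,R6,R7}
Open reservations: ['R4', 'R6', 'R7'] -> 3

Answer: 3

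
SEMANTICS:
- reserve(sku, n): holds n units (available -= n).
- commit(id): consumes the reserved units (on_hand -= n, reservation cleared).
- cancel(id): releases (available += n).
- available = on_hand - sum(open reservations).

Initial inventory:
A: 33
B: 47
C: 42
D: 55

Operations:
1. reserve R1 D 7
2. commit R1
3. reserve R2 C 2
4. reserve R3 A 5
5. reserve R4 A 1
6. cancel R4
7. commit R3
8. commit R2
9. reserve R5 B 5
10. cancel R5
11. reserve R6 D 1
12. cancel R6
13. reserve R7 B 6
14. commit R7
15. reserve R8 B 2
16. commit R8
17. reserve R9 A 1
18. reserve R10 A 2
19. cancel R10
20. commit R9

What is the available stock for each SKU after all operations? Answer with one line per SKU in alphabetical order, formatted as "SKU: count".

Answer: A: 27
B: 39
C: 40
D: 48

Derivation:
Step 1: reserve R1 D 7 -> on_hand[A=33 B=47 C=42 D=55] avail[A=33 B=47 C=42 D=48] open={R1}
Step 2: commit R1 -> on_hand[A=33 B=47 C=42 D=48] avail[A=33 B=47 C=42 D=48] open={}
Step 3: reserve R2 C 2 -> on_hand[A=33 B=47 C=42 D=48] avail[A=33 B=47 C=40 D=48] open={R2}
Step 4: reserve R3 A 5 -> on_hand[A=33 B=47 C=42 D=48] avail[A=28 B=47 C=40 D=48] open={R2,R3}
Step 5: reserve R4 A 1 -> on_hand[A=33 B=47 C=42 D=48] avail[A=27 B=47 C=40 D=48] open={R2,R3,R4}
Step 6: cancel R4 -> on_hand[A=33 B=47 C=42 D=48] avail[A=28 B=47 C=40 D=48] open={R2,R3}
Step 7: commit R3 -> on_hand[A=28 B=47 C=42 D=48] avail[A=28 B=47 C=40 D=48] open={R2}
Step 8: commit R2 -> on_hand[A=28 B=47 C=40 D=48] avail[A=28 B=47 C=40 D=48] open={}
Step 9: reserve R5 B 5 -> on_hand[A=28 B=47 C=40 D=48] avail[A=28 B=42 C=40 D=48] open={R5}
Step 10: cancel R5 -> on_hand[A=28 B=47 C=40 D=48] avail[A=28 B=47 C=40 D=48] open={}
Step 11: reserve R6 D 1 -> on_hand[A=28 B=47 C=40 D=48] avail[A=28 B=47 C=40 D=47] open={R6}
Step 12: cancel R6 -> on_hand[A=28 B=47 C=40 D=48] avail[A=28 B=47 C=40 D=48] open={}
Step 13: reserve R7 B 6 -> on_hand[A=28 B=47 C=40 D=48] avail[A=28 B=41 C=40 D=48] open={R7}
Step 14: commit R7 -> on_hand[A=28 B=41 C=40 D=48] avail[A=28 B=41 C=40 D=48] open={}
Step 15: reserve R8 B 2 -> on_hand[A=28 B=41 C=40 D=48] avail[A=28 B=39 C=40 D=48] open={R8}
Step 16: commit R8 -> on_hand[A=28 B=39 C=40 D=48] avail[A=28 B=39 C=40 D=48] open={}
Step 17: reserve R9 A 1 -> on_hand[A=28 B=39 C=40 D=48] avail[A=27 B=39 C=40 D=48] open={R9}
Step 18: reserve R10 A 2 -> on_hand[A=28 B=39 C=40 D=48] avail[A=25 B=39 C=40 D=48] open={R10,R9}
Step 19: cancel R10 -> on_hand[A=28 B=39 C=40 D=48] avail[A=27 B=39 C=40 D=48] open={R9}
Step 20: commit R9 -> on_hand[A=27 B=39 C=40 D=48] avail[A=27 B=39 C=40 D=48] open={}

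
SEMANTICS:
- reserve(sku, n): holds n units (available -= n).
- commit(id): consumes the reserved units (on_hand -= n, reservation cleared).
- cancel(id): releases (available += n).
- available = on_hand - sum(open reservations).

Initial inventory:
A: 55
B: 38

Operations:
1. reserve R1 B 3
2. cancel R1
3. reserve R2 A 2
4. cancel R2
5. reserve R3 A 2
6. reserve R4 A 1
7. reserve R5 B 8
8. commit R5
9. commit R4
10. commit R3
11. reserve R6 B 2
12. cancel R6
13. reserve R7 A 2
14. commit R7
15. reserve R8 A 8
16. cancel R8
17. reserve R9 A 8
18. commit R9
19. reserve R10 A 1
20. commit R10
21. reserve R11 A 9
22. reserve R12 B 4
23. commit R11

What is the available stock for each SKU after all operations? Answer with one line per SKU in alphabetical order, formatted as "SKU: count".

Answer: A: 32
B: 26

Derivation:
Step 1: reserve R1 B 3 -> on_hand[A=55 B=38] avail[A=55 B=35] open={R1}
Step 2: cancel R1 -> on_hand[A=55 B=38] avail[A=55 B=38] open={}
Step 3: reserve R2 A 2 -> on_hand[A=55 B=38] avail[A=53 B=38] open={R2}
Step 4: cancel R2 -> on_hand[A=55 B=38] avail[A=55 B=38] open={}
Step 5: reserve R3 A 2 -> on_hand[A=55 B=38] avail[A=53 B=38] open={R3}
Step 6: reserve R4 A 1 -> on_hand[A=55 B=38] avail[A=52 B=38] open={R3,R4}
Step 7: reserve R5 B 8 -> on_hand[A=55 B=38] avail[A=52 B=30] open={R3,R4,R5}
Step 8: commit R5 -> on_hand[A=55 B=30] avail[A=52 B=30] open={R3,R4}
Step 9: commit R4 -> on_hand[A=54 B=30] avail[A=52 B=30] open={R3}
Step 10: commit R3 -> on_hand[A=52 B=30] avail[A=52 B=30] open={}
Step 11: reserve R6 B 2 -> on_hand[A=52 B=30] avail[A=52 B=28] open={R6}
Step 12: cancel R6 -> on_hand[A=52 B=30] avail[A=52 B=30] open={}
Step 13: reserve R7 A 2 -> on_hand[A=52 B=30] avail[A=50 B=30] open={R7}
Step 14: commit R7 -> on_hand[A=50 B=30] avail[A=50 B=30] open={}
Step 15: reserve R8 A 8 -> on_hand[A=50 B=30] avail[A=42 B=30] open={R8}
Step 16: cancel R8 -> on_hand[A=50 B=30] avail[A=50 B=30] open={}
Step 17: reserve R9 A 8 -> on_hand[A=50 B=30] avail[A=42 B=30] open={R9}
Step 18: commit R9 -> on_hand[A=42 B=30] avail[A=42 B=30] open={}
Step 19: reserve R10 A 1 -> on_hand[A=42 B=30] avail[A=41 B=30] open={R10}
Step 20: commit R10 -> on_hand[A=41 B=30] avail[A=41 B=30] open={}
Step 21: reserve R11 A 9 -> on_hand[A=41 B=30] avail[A=32 B=30] open={R11}
Step 22: reserve R12 B 4 -> on_hand[A=41 B=30] avail[A=32 B=26] open={R11,R12}
Step 23: commit R11 -> on_hand[A=32 B=30] avail[A=32 B=26] open={R12}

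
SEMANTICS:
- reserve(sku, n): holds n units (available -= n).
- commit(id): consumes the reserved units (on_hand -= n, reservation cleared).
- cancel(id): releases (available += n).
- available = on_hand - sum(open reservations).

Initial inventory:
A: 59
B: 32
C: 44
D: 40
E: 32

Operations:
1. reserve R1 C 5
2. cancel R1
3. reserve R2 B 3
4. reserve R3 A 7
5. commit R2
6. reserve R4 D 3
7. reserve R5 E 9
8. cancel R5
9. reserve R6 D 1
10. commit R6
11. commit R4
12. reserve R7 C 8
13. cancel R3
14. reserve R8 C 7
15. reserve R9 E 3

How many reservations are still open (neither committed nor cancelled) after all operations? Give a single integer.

Step 1: reserve R1 C 5 -> on_hand[A=59 B=32 C=44 D=40 E=32] avail[A=59 B=32 C=39 D=40 E=32] open={R1}
Step 2: cancel R1 -> on_hand[A=59 B=32 C=44 D=40 E=32] avail[A=59 B=32 C=44 D=40 E=32] open={}
Step 3: reserve R2 B 3 -> on_hand[A=59 B=32 C=44 D=40 E=32] avail[A=59 B=29 C=44 D=40 E=32] open={R2}
Step 4: reserve R3 A 7 -> on_hand[A=59 B=32 C=44 D=40 E=32] avail[A=52 B=29 C=44 D=40 E=32] open={R2,R3}
Step 5: commit R2 -> on_hand[A=59 B=29 C=44 D=40 E=32] avail[A=52 B=29 C=44 D=40 E=32] open={R3}
Step 6: reserve R4 D 3 -> on_hand[A=59 B=29 C=44 D=40 E=32] avail[A=52 B=29 C=44 D=37 E=32] open={R3,R4}
Step 7: reserve R5 E 9 -> on_hand[A=59 B=29 C=44 D=40 E=32] avail[A=52 B=29 C=44 D=37 E=23] open={R3,R4,R5}
Step 8: cancel R5 -> on_hand[A=59 B=29 C=44 D=40 E=32] avail[A=52 B=29 C=44 D=37 E=32] open={R3,R4}
Step 9: reserve R6 D 1 -> on_hand[A=59 B=29 C=44 D=40 E=32] avail[A=52 B=29 C=44 D=36 E=32] open={R3,R4,R6}
Step 10: commit R6 -> on_hand[A=59 B=29 C=44 D=39 E=32] avail[A=52 B=29 C=44 D=36 E=32] open={R3,R4}
Step 11: commit R4 -> on_hand[A=59 B=29 C=44 D=36 E=32] avail[A=52 B=29 C=44 D=36 E=32] open={R3}
Step 12: reserve R7 C 8 -> on_hand[A=59 B=29 C=44 D=36 E=32] avail[A=52 B=29 C=36 D=36 E=32] open={R3,R7}
Step 13: cancel R3 -> on_hand[A=59 B=29 C=44 D=36 E=32] avail[A=59 B=29 C=36 D=36 E=32] open={R7}
Step 14: reserve R8 C 7 -> on_hand[A=59 B=29 C=44 D=36 E=32] avail[A=59 B=29 C=29 D=36 E=32] open={R7,R8}
Step 15: reserve R9 E 3 -> on_hand[A=59 B=29 C=44 D=36 E=32] avail[A=59 B=29 C=29 D=36 E=29] open={R7,R8,R9}
Open reservations: ['R7', 'R8', 'R9'] -> 3

Answer: 3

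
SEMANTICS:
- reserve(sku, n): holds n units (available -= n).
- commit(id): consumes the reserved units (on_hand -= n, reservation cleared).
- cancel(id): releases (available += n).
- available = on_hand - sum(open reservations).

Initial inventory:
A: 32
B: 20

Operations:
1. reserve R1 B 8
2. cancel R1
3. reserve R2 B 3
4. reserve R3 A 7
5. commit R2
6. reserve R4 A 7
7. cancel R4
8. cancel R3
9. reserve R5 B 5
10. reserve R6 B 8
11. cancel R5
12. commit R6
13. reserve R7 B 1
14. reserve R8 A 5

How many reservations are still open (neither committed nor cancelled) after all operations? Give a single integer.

Step 1: reserve R1 B 8 -> on_hand[A=32 B=20] avail[A=32 B=12] open={R1}
Step 2: cancel R1 -> on_hand[A=32 B=20] avail[A=32 B=20] open={}
Step 3: reserve R2 B 3 -> on_hand[A=32 B=20] avail[A=32 B=17] open={R2}
Step 4: reserve R3 A 7 -> on_hand[A=32 B=20] avail[A=25 B=17] open={R2,R3}
Step 5: commit R2 -> on_hand[A=32 B=17] avail[A=25 B=17] open={R3}
Step 6: reserve R4 A 7 -> on_hand[A=32 B=17] avail[A=18 B=17] open={R3,R4}
Step 7: cancel R4 -> on_hand[A=32 B=17] avail[A=25 B=17] open={R3}
Step 8: cancel R3 -> on_hand[A=32 B=17] avail[A=32 B=17] open={}
Step 9: reserve R5 B 5 -> on_hand[A=32 B=17] avail[A=32 B=12] open={R5}
Step 10: reserve R6 B 8 -> on_hand[A=32 B=17] avail[A=32 B=4] open={R5,R6}
Step 11: cancel R5 -> on_hand[A=32 B=17] avail[A=32 B=9] open={R6}
Step 12: commit R6 -> on_hand[A=32 B=9] avail[A=32 B=9] open={}
Step 13: reserve R7 B 1 -> on_hand[A=32 B=9] avail[A=32 B=8] open={R7}
Step 14: reserve R8 A 5 -> on_hand[A=32 B=9] avail[A=27 B=8] open={R7,R8}
Open reservations: ['R7', 'R8'] -> 2

Answer: 2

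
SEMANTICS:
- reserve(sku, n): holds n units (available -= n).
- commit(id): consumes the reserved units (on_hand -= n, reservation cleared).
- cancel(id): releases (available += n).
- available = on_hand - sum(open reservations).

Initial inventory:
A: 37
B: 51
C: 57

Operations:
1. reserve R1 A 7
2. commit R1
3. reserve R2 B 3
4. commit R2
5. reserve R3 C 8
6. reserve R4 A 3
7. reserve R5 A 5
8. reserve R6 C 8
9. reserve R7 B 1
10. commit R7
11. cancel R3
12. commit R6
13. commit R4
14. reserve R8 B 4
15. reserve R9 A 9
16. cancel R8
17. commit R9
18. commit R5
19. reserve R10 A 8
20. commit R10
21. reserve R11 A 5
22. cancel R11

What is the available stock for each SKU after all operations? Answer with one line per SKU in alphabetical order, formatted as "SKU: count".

Step 1: reserve R1 A 7 -> on_hand[A=37 B=51 C=57] avail[A=30 B=51 C=57] open={R1}
Step 2: commit R1 -> on_hand[A=30 B=51 C=57] avail[A=30 B=51 C=57] open={}
Step 3: reserve R2 B 3 -> on_hand[A=30 B=51 C=57] avail[A=30 B=48 C=57] open={R2}
Step 4: commit R2 -> on_hand[A=30 B=48 C=57] avail[A=30 B=48 C=57] open={}
Step 5: reserve R3 C 8 -> on_hand[A=30 B=48 C=57] avail[A=30 B=48 C=49] open={R3}
Step 6: reserve R4 A 3 -> on_hand[A=30 B=48 C=57] avail[A=27 B=48 C=49] open={R3,R4}
Step 7: reserve R5 A 5 -> on_hand[A=30 B=48 C=57] avail[A=22 B=48 C=49] open={R3,R4,R5}
Step 8: reserve R6 C 8 -> on_hand[A=30 B=48 C=57] avail[A=22 B=48 C=41] open={R3,R4,R5,R6}
Step 9: reserve R7 B 1 -> on_hand[A=30 B=48 C=57] avail[A=22 B=47 C=41] open={R3,R4,R5,R6,R7}
Step 10: commit R7 -> on_hand[A=30 B=47 C=57] avail[A=22 B=47 C=41] open={R3,R4,R5,R6}
Step 11: cancel R3 -> on_hand[A=30 B=47 C=57] avail[A=22 B=47 C=49] open={R4,R5,R6}
Step 12: commit R6 -> on_hand[A=30 B=47 C=49] avail[A=22 B=47 C=49] open={R4,R5}
Step 13: commit R4 -> on_hand[A=27 B=47 C=49] avail[A=22 B=47 C=49] open={R5}
Step 14: reserve R8 B 4 -> on_hand[A=27 B=47 C=49] avail[A=22 B=43 C=49] open={R5,R8}
Step 15: reserve R9 A 9 -> on_hand[A=27 B=47 C=49] avail[A=13 B=43 C=49] open={R5,R8,R9}
Step 16: cancel R8 -> on_hand[A=27 B=47 C=49] avail[A=13 B=47 C=49] open={R5,R9}
Step 17: commit R9 -> on_hand[A=18 B=47 C=49] avail[A=13 B=47 C=49] open={R5}
Step 18: commit R5 -> on_hand[A=13 B=47 C=49] avail[A=13 B=47 C=49] open={}
Step 19: reserve R10 A 8 -> on_hand[A=13 B=47 C=49] avail[A=5 B=47 C=49] open={R10}
Step 20: commit R10 -> on_hand[A=5 B=47 C=49] avail[A=5 B=47 C=49] open={}
Step 21: reserve R11 A 5 -> on_hand[A=5 B=47 C=49] avail[A=0 B=47 C=49] open={R11}
Step 22: cancel R11 -> on_hand[A=5 B=47 C=49] avail[A=5 B=47 C=49] open={}

Answer: A: 5
B: 47
C: 49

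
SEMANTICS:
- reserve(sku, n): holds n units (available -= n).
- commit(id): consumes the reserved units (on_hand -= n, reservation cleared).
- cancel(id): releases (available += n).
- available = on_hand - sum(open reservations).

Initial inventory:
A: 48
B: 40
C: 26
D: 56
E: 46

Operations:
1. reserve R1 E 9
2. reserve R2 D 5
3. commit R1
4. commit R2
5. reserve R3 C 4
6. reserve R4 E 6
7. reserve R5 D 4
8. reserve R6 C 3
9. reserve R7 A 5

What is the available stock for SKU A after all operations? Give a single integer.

Answer: 43

Derivation:
Step 1: reserve R1 E 9 -> on_hand[A=48 B=40 C=26 D=56 E=46] avail[A=48 B=40 C=26 D=56 E=37] open={R1}
Step 2: reserve R2 D 5 -> on_hand[A=48 B=40 C=26 D=56 E=46] avail[A=48 B=40 C=26 D=51 E=37] open={R1,R2}
Step 3: commit R1 -> on_hand[A=48 B=40 C=26 D=56 E=37] avail[A=48 B=40 C=26 D=51 E=37] open={R2}
Step 4: commit R2 -> on_hand[A=48 B=40 C=26 D=51 E=37] avail[A=48 B=40 C=26 D=51 E=37] open={}
Step 5: reserve R3 C 4 -> on_hand[A=48 B=40 C=26 D=51 E=37] avail[A=48 B=40 C=22 D=51 E=37] open={R3}
Step 6: reserve R4 E 6 -> on_hand[A=48 B=40 C=26 D=51 E=37] avail[A=48 B=40 C=22 D=51 E=31] open={R3,R4}
Step 7: reserve R5 D 4 -> on_hand[A=48 B=40 C=26 D=51 E=37] avail[A=48 B=40 C=22 D=47 E=31] open={R3,R4,R5}
Step 8: reserve R6 C 3 -> on_hand[A=48 B=40 C=26 D=51 E=37] avail[A=48 B=40 C=19 D=47 E=31] open={R3,R4,R5,R6}
Step 9: reserve R7 A 5 -> on_hand[A=48 B=40 C=26 D=51 E=37] avail[A=43 B=40 C=19 D=47 E=31] open={R3,R4,R5,R6,R7}
Final available[A] = 43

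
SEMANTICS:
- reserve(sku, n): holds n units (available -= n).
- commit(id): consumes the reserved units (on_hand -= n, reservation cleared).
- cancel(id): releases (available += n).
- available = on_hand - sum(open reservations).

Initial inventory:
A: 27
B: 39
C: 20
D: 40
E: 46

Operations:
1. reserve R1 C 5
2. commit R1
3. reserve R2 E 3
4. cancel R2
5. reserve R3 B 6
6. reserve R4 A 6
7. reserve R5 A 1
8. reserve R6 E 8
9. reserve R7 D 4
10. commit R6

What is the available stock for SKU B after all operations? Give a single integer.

Step 1: reserve R1 C 5 -> on_hand[A=27 B=39 C=20 D=40 E=46] avail[A=27 B=39 C=15 D=40 E=46] open={R1}
Step 2: commit R1 -> on_hand[A=27 B=39 C=15 D=40 E=46] avail[A=27 B=39 C=15 D=40 E=46] open={}
Step 3: reserve R2 E 3 -> on_hand[A=27 B=39 C=15 D=40 E=46] avail[A=27 B=39 C=15 D=40 E=43] open={R2}
Step 4: cancel R2 -> on_hand[A=27 B=39 C=15 D=40 E=46] avail[A=27 B=39 C=15 D=40 E=46] open={}
Step 5: reserve R3 B 6 -> on_hand[A=27 B=39 C=15 D=40 E=46] avail[A=27 B=33 C=15 D=40 E=46] open={R3}
Step 6: reserve R4 A 6 -> on_hand[A=27 B=39 C=15 D=40 E=46] avail[A=21 B=33 C=15 D=40 E=46] open={R3,R4}
Step 7: reserve R5 A 1 -> on_hand[A=27 B=39 C=15 D=40 E=46] avail[A=20 B=33 C=15 D=40 E=46] open={R3,R4,R5}
Step 8: reserve R6 E 8 -> on_hand[A=27 B=39 C=15 D=40 E=46] avail[A=20 B=33 C=15 D=40 E=38] open={R3,R4,R5,R6}
Step 9: reserve R7 D 4 -> on_hand[A=27 B=39 C=15 D=40 E=46] avail[A=20 B=33 C=15 D=36 E=38] open={R3,R4,R5,R6,R7}
Step 10: commit R6 -> on_hand[A=27 B=39 C=15 D=40 E=38] avail[A=20 B=33 C=15 D=36 E=38] open={R3,R4,R5,R7}
Final available[B] = 33

Answer: 33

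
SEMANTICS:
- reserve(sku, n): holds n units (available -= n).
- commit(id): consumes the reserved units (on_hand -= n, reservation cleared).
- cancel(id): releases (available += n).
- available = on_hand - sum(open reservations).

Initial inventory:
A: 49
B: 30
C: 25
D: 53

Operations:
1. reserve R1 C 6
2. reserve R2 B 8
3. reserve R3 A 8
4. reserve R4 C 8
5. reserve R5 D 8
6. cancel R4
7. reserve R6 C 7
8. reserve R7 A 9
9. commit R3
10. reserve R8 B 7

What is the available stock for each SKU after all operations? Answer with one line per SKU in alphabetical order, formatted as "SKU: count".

Answer: A: 32
B: 15
C: 12
D: 45

Derivation:
Step 1: reserve R1 C 6 -> on_hand[A=49 B=30 C=25 D=53] avail[A=49 B=30 C=19 D=53] open={R1}
Step 2: reserve R2 B 8 -> on_hand[A=49 B=30 C=25 D=53] avail[A=49 B=22 C=19 D=53] open={R1,R2}
Step 3: reserve R3 A 8 -> on_hand[A=49 B=30 C=25 D=53] avail[A=41 B=22 C=19 D=53] open={R1,R2,R3}
Step 4: reserve R4 C 8 -> on_hand[A=49 B=30 C=25 D=53] avail[A=41 B=22 C=11 D=53] open={R1,R2,R3,R4}
Step 5: reserve R5 D 8 -> on_hand[A=49 B=30 C=25 D=53] avail[A=41 B=22 C=11 D=45] open={R1,R2,R3,R4,R5}
Step 6: cancel R4 -> on_hand[A=49 B=30 C=25 D=53] avail[A=41 B=22 C=19 D=45] open={R1,R2,R3,R5}
Step 7: reserve R6 C 7 -> on_hand[A=49 B=30 C=25 D=53] avail[A=41 B=22 C=12 D=45] open={R1,R2,R3,R5,R6}
Step 8: reserve R7 A 9 -> on_hand[A=49 B=30 C=25 D=53] avail[A=32 B=22 C=12 D=45] open={R1,R2,R3,R5,R6,R7}
Step 9: commit R3 -> on_hand[A=41 B=30 C=25 D=53] avail[A=32 B=22 C=12 D=45] open={R1,R2,R5,R6,R7}
Step 10: reserve R8 B 7 -> on_hand[A=41 B=30 C=25 D=53] avail[A=32 B=15 C=12 D=45] open={R1,R2,R5,R6,R7,R8}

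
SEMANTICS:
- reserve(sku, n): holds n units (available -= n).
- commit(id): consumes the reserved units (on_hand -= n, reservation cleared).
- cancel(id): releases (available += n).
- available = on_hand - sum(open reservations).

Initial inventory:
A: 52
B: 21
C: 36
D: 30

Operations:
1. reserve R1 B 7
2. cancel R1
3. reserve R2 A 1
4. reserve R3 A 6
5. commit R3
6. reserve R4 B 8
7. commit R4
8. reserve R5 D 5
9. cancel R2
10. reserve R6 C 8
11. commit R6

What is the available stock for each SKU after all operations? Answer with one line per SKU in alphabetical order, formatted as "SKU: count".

Answer: A: 46
B: 13
C: 28
D: 25

Derivation:
Step 1: reserve R1 B 7 -> on_hand[A=52 B=21 C=36 D=30] avail[A=52 B=14 C=36 D=30] open={R1}
Step 2: cancel R1 -> on_hand[A=52 B=21 C=36 D=30] avail[A=52 B=21 C=36 D=30] open={}
Step 3: reserve R2 A 1 -> on_hand[A=52 B=21 C=36 D=30] avail[A=51 B=21 C=36 D=30] open={R2}
Step 4: reserve R3 A 6 -> on_hand[A=52 B=21 C=36 D=30] avail[A=45 B=21 C=36 D=30] open={R2,R3}
Step 5: commit R3 -> on_hand[A=46 B=21 C=36 D=30] avail[A=45 B=21 C=36 D=30] open={R2}
Step 6: reserve R4 B 8 -> on_hand[A=46 B=21 C=36 D=30] avail[A=45 B=13 C=36 D=30] open={R2,R4}
Step 7: commit R4 -> on_hand[A=46 B=13 C=36 D=30] avail[A=45 B=13 C=36 D=30] open={R2}
Step 8: reserve R5 D 5 -> on_hand[A=46 B=13 C=36 D=30] avail[A=45 B=13 C=36 D=25] open={R2,R5}
Step 9: cancel R2 -> on_hand[A=46 B=13 C=36 D=30] avail[A=46 B=13 C=36 D=25] open={R5}
Step 10: reserve R6 C 8 -> on_hand[A=46 B=13 C=36 D=30] avail[A=46 B=13 C=28 D=25] open={R5,R6}
Step 11: commit R6 -> on_hand[A=46 B=13 C=28 D=30] avail[A=46 B=13 C=28 D=25] open={R5}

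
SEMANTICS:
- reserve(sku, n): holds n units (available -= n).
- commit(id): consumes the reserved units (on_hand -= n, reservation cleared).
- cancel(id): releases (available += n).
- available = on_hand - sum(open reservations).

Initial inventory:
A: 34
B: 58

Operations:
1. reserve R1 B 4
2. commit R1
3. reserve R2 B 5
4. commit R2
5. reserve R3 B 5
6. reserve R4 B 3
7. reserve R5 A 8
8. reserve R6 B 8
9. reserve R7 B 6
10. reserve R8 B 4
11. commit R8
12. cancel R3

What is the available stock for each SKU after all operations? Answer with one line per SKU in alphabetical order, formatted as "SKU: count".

Answer: A: 26
B: 28

Derivation:
Step 1: reserve R1 B 4 -> on_hand[A=34 B=58] avail[A=34 B=54] open={R1}
Step 2: commit R1 -> on_hand[A=34 B=54] avail[A=34 B=54] open={}
Step 3: reserve R2 B 5 -> on_hand[A=34 B=54] avail[A=34 B=49] open={R2}
Step 4: commit R2 -> on_hand[A=34 B=49] avail[A=34 B=49] open={}
Step 5: reserve R3 B 5 -> on_hand[A=34 B=49] avail[A=34 B=44] open={R3}
Step 6: reserve R4 B 3 -> on_hand[A=34 B=49] avail[A=34 B=41] open={R3,R4}
Step 7: reserve R5 A 8 -> on_hand[A=34 B=49] avail[A=26 B=41] open={R3,R4,R5}
Step 8: reserve R6 B 8 -> on_hand[A=34 B=49] avail[A=26 B=33] open={R3,R4,R5,R6}
Step 9: reserve R7 B 6 -> on_hand[A=34 B=49] avail[A=26 B=27] open={R3,R4,R5,R6,R7}
Step 10: reserve R8 B 4 -> on_hand[A=34 B=49] avail[A=26 B=23] open={R3,R4,R5,R6,R7,R8}
Step 11: commit R8 -> on_hand[A=34 B=45] avail[A=26 B=23] open={R3,R4,R5,R6,R7}
Step 12: cancel R3 -> on_hand[A=34 B=45] avail[A=26 B=28] open={R4,R5,R6,R7}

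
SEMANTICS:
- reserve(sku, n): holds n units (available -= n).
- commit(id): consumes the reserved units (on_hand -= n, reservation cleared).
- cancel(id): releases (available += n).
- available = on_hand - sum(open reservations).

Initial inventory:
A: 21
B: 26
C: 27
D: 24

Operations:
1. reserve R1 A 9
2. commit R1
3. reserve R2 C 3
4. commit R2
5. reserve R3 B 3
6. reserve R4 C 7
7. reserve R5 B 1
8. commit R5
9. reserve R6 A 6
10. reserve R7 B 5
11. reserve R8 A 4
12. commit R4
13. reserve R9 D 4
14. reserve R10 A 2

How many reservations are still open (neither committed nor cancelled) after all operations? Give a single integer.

Answer: 6

Derivation:
Step 1: reserve R1 A 9 -> on_hand[A=21 B=26 C=27 D=24] avail[A=12 B=26 C=27 D=24] open={R1}
Step 2: commit R1 -> on_hand[A=12 B=26 C=27 D=24] avail[A=12 B=26 C=27 D=24] open={}
Step 3: reserve R2 C 3 -> on_hand[A=12 B=26 C=27 D=24] avail[A=12 B=26 C=24 D=24] open={R2}
Step 4: commit R2 -> on_hand[A=12 B=26 C=24 D=24] avail[A=12 B=26 C=24 D=24] open={}
Step 5: reserve R3 B 3 -> on_hand[A=12 B=26 C=24 D=24] avail[A=12 B=23 C=24 D=24] open={R3}
Step 6: reserve R4 C 7 -> on_hand[A=12 B=26 C=24 D=24] avail[A=12 B=23 C=17 D=24] open={R3,R4}
Step 7: reserve R5 B 1 -> on_hand[A=12 B=26 C=24 D=24] avail[A=12 B=22 C=17 D=24] open={R3,R4,R5}
Step 8: commit R5 -> on_hand[A=12 B=25 C=24 D=24] avail[A=12 B=22 C=17 D=24] open={R3,R4}
Step 9: reserve R6 A 6 -> on_hand[A=12 B=25 C=24 D=24] avail[A=6 B=22 C=17 D=24] open={R3,R4,R6}
Step 10: reserve R7 B 5 -> on_hand[A=12 B=25 C=24 D=24] avail[A=6 B=17 C=17 D=24] open={R3,R4,R6,R7}
Step 11: reserve R8 A 4 -> on_hand[A=12 B=25 C=24 D=24] avail[A=2 B=17 C=17 D=24] open={R3,R4,R6,R7,R8}
Step 12: commit R4 -> on_hand[A=12 B=25 C=17 D=24] avail[A=2 B=17 C=17 D=24] open={R3,R6,R7,R8}
Step 13: reserve R9 D 4 -> on_hand[A=12 B=25 C=17 D=24] avail[A=2 B=17 C=17 D=20] open={R3,R6,R7,R8,R9}
Step 14: reserve R10 A 2 -> on_hand[A=12 B=25 C=17 D=24] avail[A=0 B=17 C=17 D=20] open={R10,R3,R6,R7,R8,R9}
Open reservations: ['R10', 'R3', 'R6', 'R7', 'R8', 'R9'] -> 6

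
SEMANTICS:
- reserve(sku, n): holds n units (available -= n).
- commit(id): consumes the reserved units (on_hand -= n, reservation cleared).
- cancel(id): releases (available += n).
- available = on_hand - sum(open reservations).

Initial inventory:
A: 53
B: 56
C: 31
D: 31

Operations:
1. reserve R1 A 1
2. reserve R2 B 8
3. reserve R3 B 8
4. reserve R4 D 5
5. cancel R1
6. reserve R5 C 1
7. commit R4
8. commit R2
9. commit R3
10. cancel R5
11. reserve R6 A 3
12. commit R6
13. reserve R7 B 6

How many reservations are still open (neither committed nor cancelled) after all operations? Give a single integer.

Answer: 1

Derivation:
Step 1: reserve R1 A 1 -> on_hand[A=53 B=56 C=31 D=31] avail[A=52 B=56 C=31 D=31] open={R1}
Step 2: reserve R2 B 8 -> on_hand[A=53 B=56 C=31 D=31] avail[A=52 B=48 C=31 D=31] open={R1,R2}
Step 3: reserve R3 B 8 -> on_hand[A=53 B=56 C=31 D=31] avail[A=52 B=40 C=31 D=31] open={R1,R2,R3}
Step 4: reserve R4 D 5 -> on_hand[A=53 B=56 C=31 D=31] avail[A=52 B=40 C=31 D=26] open={R1,R2,R3,R4}
Step 5: cancel R1 -> on_hand[A=53 B=56 C=31 D=31] avail[A=53 B=40 C=31 D=26] open={R2,R3,R4}
Step 6: reserve R5 C 1 -> on_hand[A=53 B=56 C=31 D=31] avail[A=53 B=40 C=30 D=26] open={R2,R3,R4,R5}
Step 7: commit R4 -> on_hand[A=53 B=56 C=31 D=26] avail[A=53 B=40 C=30 D=26] open={R2,R3,R5}
Step 8: commit R2 -> on_hand[A=53 B=48 C=31 D=26] avail[A=53 B=40 C=30 D=26] open={R3,R5}
Step 9: commit R3 -> on_hand[A=53 B=40 C=31 D=26] avail[A=53 B=40 C=30 D=26] open={R5}
Step 10: cancel R5 -> on_hand[A=53 B=40 C=31 D=26] avail[A=53 B=40 C=31 D=26] open={}
Step 11: reserve R6 A 3 -> on_hand[A=53 B=40 C=31 D=26] avail[A=50 B=40 C=31 D=26] open={R6}
Step 12: commit R6 -> on_hand[A=50 B=40 C=31 D=26] avail[A=50 B=40 C=31 D=26] open={}
Step 13: reserve R7 B 6 -> on_hand[A=50 B=40 C=31 D=26] avail[A=50 B=34 C=31 D=26] open={R7}
Open reservations: ['R7'] -> 1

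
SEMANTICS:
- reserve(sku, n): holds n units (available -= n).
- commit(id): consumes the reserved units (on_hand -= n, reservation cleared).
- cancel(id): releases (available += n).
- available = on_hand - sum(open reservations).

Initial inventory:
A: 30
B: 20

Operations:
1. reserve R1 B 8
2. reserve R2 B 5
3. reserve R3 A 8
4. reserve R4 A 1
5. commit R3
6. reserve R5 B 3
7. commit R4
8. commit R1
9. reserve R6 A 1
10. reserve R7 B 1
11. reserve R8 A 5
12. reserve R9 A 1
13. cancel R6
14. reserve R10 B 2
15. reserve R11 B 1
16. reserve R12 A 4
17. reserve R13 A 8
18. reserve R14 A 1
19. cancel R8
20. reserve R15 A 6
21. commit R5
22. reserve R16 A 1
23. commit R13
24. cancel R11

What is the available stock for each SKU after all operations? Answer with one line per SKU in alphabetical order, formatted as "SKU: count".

Answer: A: 0
B: 1

Derivation:
Step 1: reserve R1 B 8 -> on_hand[A=30 B=20] avail[A=30 B=12] open={R1}
Step 2: reserve R2 B 5 -> on_hand[A=30 B=20] avail[A=30 B=7] open={R1,R2}
Step 3: reserve R3 A 8 -> on_hand[A=30 B=20] avail[A=22 B=7] open={R1,R2,R3}
Step 4: reserve R4 A 1 -> on_hand[A=30 B=20] avail[A=21 B=7] open={R1,R2,R3,R4}
Step 5: commit R3 -> on_hand[A=22 B=20] avail[A=21 B=7] open={R1,R2,R4}
Step 6: reserve R5 B 3 -> on_hand[A=22 B=20] avail[A=21 B=4] open={R1,R2,R4,R5}
Step 7: commit R4 -> on_hand[A=21 B=20] avail[A=21 B=4] open={R1,R2,R5}
Step 8: commit R1 -> on_hand[A=21 B=12] avail[A=21 B=4] open={R2,R5}
Step 9: reserve R6 A 1 -> on_hand[A=21 B=12] avail[A=20 B=4] open={R2,R5,R6}
Step 10: reserve R7 B 1 -> on_hand[A=21 B=12] avail[A=20 B=3] open={R2,R5,R6,R7}
Step 11: reserve R8 A 5 -> on_hand[A=21 B=12] avail[A=15 B=3] open={R2,R5,R6,R7,R8}
Step 12: reserve R9 A 1 -> on_hand[A=21 B=12] avail[A=14 B=3] open={R2,R5,R6,R7,R8,R9}
Step 13: cancel R6 -> on_hand[A=21 B=12] avail[A=15 B=3] open={R2,R5,R7,R8,R9}
Step 14: reserve R10 B 2 -> on_hand[A=21 B=12] avail[A=15 B=1] open={R10,R2,R5,R7,R8,R9}
Step 15: reserve R11 B 1 -> on_hand[A=21 B=12] avail[A=15 B=0] open={R10,R11,R2,R5,R7,R8,R9}
Step 16: reserve R12 A 4 -> on_hand[A=21 B=12] avail[A=11 B=0] open={R10,R11,R12,R2,R5,R7,R8,R9}
Step 17: reserve R13 A 8 -> on_hand[A=21 B=12] avail[A=3 B=0] open={R10,R11,R12,R13,R2,R5,R7,R8,R9}
Step 18: reserve R14 A 1 -> on_hand[A=21 B=12] avail[A=2 B=0] open={R10,R11,R12,R13,R14,R2,R5,R7,R8,R9}
Step 19: cancel R8 -> on_hand[A=21 B=12] avail[A=7 B=0] open={R10,R11,R12,R13,R14,R2,R5,R7,R9}
Step 20: reserve R15 A 6 -> on_hand[A=21 B=12] avail[A=1 B=0] open={R10,R11,R12,R13,R14,R15,R2,R5,R7,R9}
Step 21: commit R5 -> on_hand[A=21 B=9] avail[A=1 B=0] open={R10,R11,R12,R13,R14,R15,R2,R7,R9}
Step 22: reserve R16 A 1 -> on_hand[A=21 B=9] avail[A=0 B=0] open={R10,R11,R12,R13,R14,R15,R16,R2,R7,R9}
Step 23: commit R13 -> on_hand[A=13 B=9] avail[A=0 B=0] open={R10,R11,R12,R14,R15,R16,R2,R7,R9}
Step 24: cancel R11 -> on_hand[A=13 B=9] avail[A=0 B=1] open={R10,R12,R14,R15,R16,R2,R7,R9}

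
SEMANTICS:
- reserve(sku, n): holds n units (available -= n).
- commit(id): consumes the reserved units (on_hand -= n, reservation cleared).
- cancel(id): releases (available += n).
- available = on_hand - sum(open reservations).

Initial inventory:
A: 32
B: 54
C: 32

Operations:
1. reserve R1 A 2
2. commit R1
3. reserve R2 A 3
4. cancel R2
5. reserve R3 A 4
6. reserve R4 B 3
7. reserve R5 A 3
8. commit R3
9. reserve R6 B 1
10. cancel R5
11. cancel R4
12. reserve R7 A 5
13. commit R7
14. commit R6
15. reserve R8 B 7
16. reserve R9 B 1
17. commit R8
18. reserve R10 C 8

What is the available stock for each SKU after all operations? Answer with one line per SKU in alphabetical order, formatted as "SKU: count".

Answer: A: 21
B: 45
C: 24

Derivation:
Step 1: reserve R1 A 2 -> on_hand[A=32 B=54 C=32] avail[A=30 B=54 C=32] open={R1}
Step 2: commit R1 -> on_hand[A=30 B=54 C=32] avail[A=30 B=54 C=32] open={}
Step 3: reserve R2 A 3 -> on_hand[A=30 B=54 C=32] avail[A=27 B=54 C=32] open={R2}
Step 4: cancel R2 -> on_hand[A=30 B=54 C=32] avail[A=30 B=54 C=32] open={}
Step 5: reserve R3 A 4 -> on_hand[A=30 B=54 C=32] avail[A=26 B=54 C=32] open={R3}
Step 6: reserve R4 B 3 -> on_hand[A=30 B=54 C=32] avail[A=26 B=51 C=32] open={R3,R4}
Step 7: reserve R5 A 3 -> on_hand[A=30 B=54 C=32] avail[A=23 B=51 C=32] open={R3,R4,R5}
Step 8: commit R3 -> on_hand[A=26 B=54 C=32] avail[A=23 B=51 C=32] open={R4,R5}
Step 9: reserve R6 B 1 -> on_hand[A=26 B=54 C=32] avail[A=23 B=50 C=32] open={R4,R5,R6}
Step 10: cancel R5 -> on_hand[A=26 B=54 C=32] avail[A=26 B=50 C=32] open={R4,R6}
Step 11: cancel R4 -> on_hand[A=26 B=54 C=32] avail[A=26 B=53 C=32] open={R6}
Step 12: reserve R7 A 5 -> on_hand[A=26 B=54 C=32] avail[A=21 B=53 C=32] open={R6,R7}
Step 13: commit R7 -> on_hand[A=21 B=54 C=32] avail[A=21 B=53 C=32] open={R6}
Step 14: commit R6 -> on_hand[A=21 B=53 C=32] avail[A=21 B=53 C=32] open={}
Step 15: reserve R8 B 7 -> on_hand[A=21 B=53 C=32] avail[A=21 B=46 C=32] open={R8}
Step 16: reserve R9 B 1 -> on_hand[A=21 B=53 C=32] avail[A=21 B=45 C=32] open={R8,R9}
Step 17: commit R8 -> on_hand[A=21 B=46 C=32] avail[A=21 B=45 C=32] open={R9}
Step 18: reserve R10 C 8 -> on_hand[A=21 B=46 C=32] avail[A=21 B=45 C=24] open={R10,R9}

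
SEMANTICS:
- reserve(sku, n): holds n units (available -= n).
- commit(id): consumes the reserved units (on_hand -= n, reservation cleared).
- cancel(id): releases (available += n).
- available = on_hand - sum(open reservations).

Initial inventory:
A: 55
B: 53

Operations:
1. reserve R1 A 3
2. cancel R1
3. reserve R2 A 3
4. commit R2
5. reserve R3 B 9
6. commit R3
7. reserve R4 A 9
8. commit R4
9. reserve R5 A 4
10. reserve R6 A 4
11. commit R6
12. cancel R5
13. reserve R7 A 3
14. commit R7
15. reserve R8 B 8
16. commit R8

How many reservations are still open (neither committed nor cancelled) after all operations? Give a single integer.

Answer: 0

Derivation:
Step 1: reserve R1 A 3 -> on_hand[A=55 B=53] avail[A=52 B=53] open={R1}
Step 2: cancel R1 -> on_hand[A=55 B=53] avail[A=55 B=53] open={}
Step 3: reserve R2 A 3 -> on_hand[A=55 B=53] avail[A=52 B=53] open={R2}
Step 4: commit R2 -> on_hand[A=52 B=53] avail[A=52 B=53] open={}
Step 5: reserve R3 B 9 -> on_hand[A=52 B=53] avail[A=52 B=44] open={R3}
Step 6: commit R3 -> on_hand[A=52 B=44] avail[A=52 B=44] open={}
Step 7: reserve R4 A 9 -> on_hand[A=52 B=44] avail[A=43 B=44] open={R4}
Step 8: commit R4 -> on_hand[A=43 B=44] avail[A=43 B=44] open={}
Step 9: reserve R5 A 4 -> on_hand[A=43 B=44] avail[A=39 B=44] open={R5}
Step 10: reserve R6 A 4 -> on_hand[A=43 B=44] avail[A=35 B=44] open={R5,R6}
Step 11: commit R6 -> on_hand[A=39 B=44] avail[A=35 B=44] open={R5}
Step 12: cancel R5 -> on_hand[A=39 B=44] avail[A=39 B=44] open={}
Step 13: reserve R7 A 3 -> on_hand[A=39 B=44] avail[A=36 B=44] open={R7}
Step 14: commit R7 -> on_hand[A=36 B=44] avail[A=36 B=44] open={}
Step 15: reserve R8 B 8 -> on_hand[A=36 B=44] avail[A=36 B=36] open={R8}
Step 16: commit R8 -> on_hand[A=36 B=36] avail[A=36 B=36] open={}
Open reservations: [] -> 0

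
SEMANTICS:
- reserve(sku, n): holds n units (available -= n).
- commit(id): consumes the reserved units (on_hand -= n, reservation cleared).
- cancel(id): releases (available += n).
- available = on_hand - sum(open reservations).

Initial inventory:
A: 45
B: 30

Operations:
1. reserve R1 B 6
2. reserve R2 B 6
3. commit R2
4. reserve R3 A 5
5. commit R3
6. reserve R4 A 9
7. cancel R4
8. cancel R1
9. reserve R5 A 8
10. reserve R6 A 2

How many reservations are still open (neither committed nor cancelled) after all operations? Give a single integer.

Step 1: reserve R1 B 6 -> on_hand[A=45 B=30] avail[A=45 B=24] open={R1}
Step 2: reserve R2 B 6 -> on_hand[A=45 B=30] avail[A=45 B=18] open={R1,R2}
Step 3: commit R2 -> on_hand[A=45 B=24] avail[A=45 B=18] open={R1}
Step 4: reserve R3 A 5 -> on_hand[A=45 B=24] avail[A=40 B=18] open={R1,R3}
Step 5: commit R3 -> on_hand[A=40 B=24] avail[A=40 B=18] open={R1}
Step 6: reserve R4 A 9 -> on_hand[A=40 B=24] avail[A=31 B=18] open={R1,R4}
Step 7: cancel R4 -> on_hand[A=40 B=24] avail[A=40 B=18] open={R1}
Step 8: cancel R1 -> on_hand[A=40 B=24] avail[A=40 B=24] open={}
Step 9: reserve R5 A 8 -> on_hand[A=40 B=24] avail[A=32 B=24] open={R5}
Step 10: reserve R6 A 2 -> on_hand[A=40 B=24] avail[A=30 B=24] open={R5,R6}
Open reservations: ['R5', 'R6'] -> 2

Answer: 2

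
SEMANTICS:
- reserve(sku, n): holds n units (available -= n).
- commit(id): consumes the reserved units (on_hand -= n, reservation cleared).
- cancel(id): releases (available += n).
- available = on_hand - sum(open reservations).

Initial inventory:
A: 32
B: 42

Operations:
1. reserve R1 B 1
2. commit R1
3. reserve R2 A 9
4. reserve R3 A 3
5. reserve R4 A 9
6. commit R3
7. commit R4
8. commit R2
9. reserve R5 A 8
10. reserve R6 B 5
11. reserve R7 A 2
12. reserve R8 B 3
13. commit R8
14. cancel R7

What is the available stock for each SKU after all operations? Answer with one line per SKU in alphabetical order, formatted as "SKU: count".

Step 1: reserve R1 B 1 -> on_hand[A=32 B=42] avail[A=32 B=41] open={R1}
Step 2: commit R1 -> on_hand[A=32 B=41] avail[A=32 B=41] open={}
Step 3: reserve R2 A 9 -> on_hand[A=32 B=41] avail[A=23 B=41] open={R2}
Step 4: reserve R3 A 3 -> on_hand[A=32 B=41] avail[A=20 B=41] open={R2,R3}
Step 5: reserve R4 A 9 -> on_hand[A=32 B=41] avail[A=11 B=41] open={R2,R3,R4}
Step 6: commit R3 -> on_hand[A=29 B=41] avail[A=11 B=41] open={R2,R4}
Step 7: commit R4 -> on_hand[A=20 B=41] avail[A=11 B=41] open={R2}
Step 8: commit R2 -> on_hand[A=11 B=41] avail[A=11 B=41] open={}
Step 9: reserve R5 A 8 -> on_hand[A=11 B=41] avail[A=3 B=41] open={R5}
Step 10: reserve R6 B 5 -> on_hand[A=11 B=41] avail[A=3 B=36] open={R5,R6}
Step 11: reserve R7 A 2 -> on_hand[A=11 B=41] avail[A=1 B=36] open={R5,R6,R7}
Step 12: reserve R8 B 3 -> on_hand[A=11 B=41] avail[A=1 B=33] open={R5,R6,R7,R8}
Step 13: commit R8 -> on_hand[A=11 B=38] avail[A=1 B=33] open={R5,R6,R7}
Step 14: cancel R7 -> on_hand[A=11 B=38] avail[A=3 B=33] open={R5,R6}

Answer: A: 3
B: 33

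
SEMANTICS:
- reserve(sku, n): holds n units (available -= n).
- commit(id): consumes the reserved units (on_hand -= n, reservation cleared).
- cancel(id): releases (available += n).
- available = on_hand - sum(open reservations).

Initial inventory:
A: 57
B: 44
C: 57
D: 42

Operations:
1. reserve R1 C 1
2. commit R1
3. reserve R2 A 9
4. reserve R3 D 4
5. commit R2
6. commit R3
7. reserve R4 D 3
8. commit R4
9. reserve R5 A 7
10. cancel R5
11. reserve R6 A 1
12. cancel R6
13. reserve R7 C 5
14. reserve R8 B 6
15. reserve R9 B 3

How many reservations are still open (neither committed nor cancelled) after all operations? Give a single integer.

Step 1: reserve R1 C 1 -> on_hand[A=57 B=44 C=57 D=42] avail[A=57 B=44 C=56 D=42] open={R1}
Step 2: commit R1 -> on_hand[A=57 B=44 C=56 D=42] avail[A=57 B=44 C=56 D=42] open={}
Step 3: reserve R2 A 9 -> on_hand[A=57 B=44 C=56 D=42] avail[A=48 B=44 C=56 D=42] open={R2}
Step 4: reserve R3 D 4 -> on_hand[A=57 B=44 C=56 D=42] avail[A=48 B=44 C=56 D=38] open={R2,R3}
Step 5: commit R2 -> on_hand[A=48 B=44 C=56 D=42] avail[A=48 B=44 C=56 D=38] open={R3}
Step 6: commit R3 -> on_hand[A=48 B=44 C=56 D=38] avail[A=48 B=44 C=56 D=38] open={}
Step 7: reserve R4 D 3 -> on_hand[A=48 B=44 C=56 D=38] avail[A=48 B=44 C=56 D=35] open={R4}
Step 8: commit R4 -> on_hand[A=48 B=44 C=56 D=35] avail[A=48 B=44 C=56 D=35] open={}
Step 9: reserve R5 A 7 -> on_hand[A=48 B=44 C=56 D=35] avail[A=41 B=44 C=56 D=35] open={R5}
Step 10: cancel R5 -> on_hand[A=48 B=44 C=56 D=35] avail[A=48 B=44 C=56 D=35] open={}
Step 11: reserve R6 A 1 -> on_hand[A=48 B=44 C=56 D=35] avail[A=47 B=44 C=56 D=35] open={R6}
Step 12: cancel R6 -> on_hand[A=48 B=44 C=56 D=35] avail[A=48 B=44 C=56 D=35] open={}
Step 13: reserve R7 C 5 -> on_hand[A=48 B=44 C=56 D=35] avail[A=48 B=44 C=51 D=35] open={R7}
Step 14: reserve R8 B 6 -> on_hand[A=48 B=44 C=56 D=35] avail[A=48 B=38 C=51 D=35] open={R7,R8}
Step 15: reserve R9 B 3 -> on_hand[A=48 B=44 C=56 D=35] avail[A=48 B=35 C=51 D=35] open={R7,R8,R9}
Open reservations: ['R7', 'R8', 'R9'] -> 3

Answer: 3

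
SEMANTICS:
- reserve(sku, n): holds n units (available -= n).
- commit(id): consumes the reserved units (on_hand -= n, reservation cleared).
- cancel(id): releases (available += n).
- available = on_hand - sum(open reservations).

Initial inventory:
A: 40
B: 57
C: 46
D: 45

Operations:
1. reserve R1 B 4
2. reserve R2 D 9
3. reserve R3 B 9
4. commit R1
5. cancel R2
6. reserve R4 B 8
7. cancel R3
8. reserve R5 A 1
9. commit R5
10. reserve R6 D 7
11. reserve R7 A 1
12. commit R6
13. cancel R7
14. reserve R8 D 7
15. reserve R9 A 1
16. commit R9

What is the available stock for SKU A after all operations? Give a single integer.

Answer: 38

Derivation:
Step 1: reserve R1 B 4 -> on_hand[A=40 B=57 C=46 D=45] avail[A=40 B=53 C=46 D=45] open={R1}
Step 2: reserve R2 D 9 -> on_hand[A=40 B=57 C=46 D=45] avail[A=40 B=53 C=46 D=36] open={R1,R2}
Step 3: reserve R3 B 9 -> on_hand[A=40 B=57 C=46 D=45] avail[A=40 B=44 C=46 D=36] open={R1,R2,R3}
Step 4: commit R1 -> on_hand[A=40 B=53 C=46 D=45] avail[A=40 B=44 C=46 D=36] open={R2,R3}
Step 5: cancel R2 -> on_hand[A=40 B=53 C=46 D=45] avail[A=40 B=44 C=46 D=45] open={R3}
Step 6: reserve R4 B 8 -> on_hand[A=40 B=53 C=46 D=45] avail[A=40 B=36 C=46 D=45] open={R3,R4}
Step 7: cancel R3 -> on_hand[A=40 B=53 C=46 D=45] avail[A=40 B=45 C=46 D=45] open={R4}
Step 8: reserve R5 A 1 -> on_hand[A=40 B=53 C=46 D=45] avail[A=39 B=45 C=46 D=45] open={R4,R5}
Step 9: commit R5 -> on_hand[A=39 B=53 C=46 D=45] avail[A=39 B=45 C=46 D=45] open={R4}
Step 10: reserve R6 D 7 -> on_hand[A=39 B=53 C=46 D=45] avail[A=39 B=45 C=46 D=38] open={R4,R6}
Step 11: reserve R7 A 1 -> on_hand[A=39 B=53 C=46 D=45] avail[A=38 B=45 C=46 D=38] open={R4,R6,R7}
Step 12: commit R6 -> on_hand[A=39 B=53 C=46 D=38] avail[A=38 B=45 C=46 D=38] open={R4,R7}
Step 13: cancel R7 -> on_hand[A=39 B=53 C=46 D=38] avail[A=39 B=45 C=46 D=38] open={R4}
Step 14: reserve R8 D 7 -> on_hand[A=39 B=53 C=46 D=38] avail[A=39 B=45 C=46 D=31] open={R4,R8}
Step 15: reserve R9 A 1 -> on_hand[A=39 B=53 C=46 D=38] avail[A=38 B=45 C=46 D=31] open={R4,R8,R9}
Step 16: commit R9 -> on_hand[A=38 B=53 C=46 D=38] avail[A=38 B=45 C=46 D=31] open={R4,R8}
Final available[A] = 38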